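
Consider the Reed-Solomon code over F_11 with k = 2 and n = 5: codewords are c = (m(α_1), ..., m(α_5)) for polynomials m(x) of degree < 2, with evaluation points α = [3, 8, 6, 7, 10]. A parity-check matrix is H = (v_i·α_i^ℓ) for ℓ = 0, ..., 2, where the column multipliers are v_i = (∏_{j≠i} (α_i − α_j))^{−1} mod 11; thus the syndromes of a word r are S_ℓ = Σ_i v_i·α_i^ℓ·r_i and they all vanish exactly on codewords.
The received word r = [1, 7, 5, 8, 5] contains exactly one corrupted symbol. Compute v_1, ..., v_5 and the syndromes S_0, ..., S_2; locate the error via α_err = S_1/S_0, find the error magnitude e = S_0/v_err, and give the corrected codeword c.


S = (2, 1, 6), error at position 3, error magnitude e = 7, c = [1, 7, 9, 8, 5].

Step 1: column multipliers v_i = (∏_{j≠i}(α_i − α_j))^{−1} mod 11.
  i = 1 (α = 3): (3−8)(3−6)(3−7)(3−10) = (−5)·(−3)·(−4)·(−7) = 420 ≡ 2, so v_1 = 2^{−1} = 6 (mod 11).
  i = 2 (α = 8): (8−3)(8−6)(8−7)(8−10) = 5·2·1·(−2) = −20 ≡ 2, so v_2 = 2^{−1} = 6 (mod 11).
  i = 3 (α = 6): (6−3)(6−8)(6−7)(6−10) = 3·(−2)·(−1)·(−4) = −24 ≡ 9, so v_3 = 9^{−1} = 5 (mod 11).
  i = 4 (α = 7): (7−3)(7−8)(7−6)(7−10) = 4·(−1)·1·(−3) = 12 ≡ 1, so v_4 = 1^{−1} = 1 (mod 11).
  i = 5 (α = 10): (10−3)(10−8)(10−6)(10−7) = 7·2·4·3 = 168 ≡ 3, so v_5 = 3^{−1} = 4 (mod 11).
  v = [6, 6, 5, 1, 4].
Step 2: syndromes of r = [1, 7, 5, 8, 5] (all sums mod 11).
  S_0 = Σ v_i r_i = 6·1 + 6·7 + 5·5 + 1·8 + 4·5 = 101 ≡ 2.
  S_1 = Σ v_i α_i r_i = 6·3·1 + 6·8·7 + 5·6·5 + 1·7·8 + 4·10·5 = 760 ≡ 1.
  α_i^2 mod 11 = [9, 9, 3, 5, 1].
  S_2 = Σ v_i α_i^2 r_i = 6·9·1 + 6·9·7 + 5·3·5 + 1·5·8 + 4·1·5 = 567 ≡ 6.
  S = (2, 1, 6) ≠ 0, so r is not a codeword (an error is present).
Step 3: locate the error. For a single error e at position i, S_ℓ = v_i·e·α_i^ℓ, so α_err = S_1/S_0.
  S_0^{−1} = 2^{−1} = 6 (mod 11), so α_err = 1·6 = 6 ≡ 6 = α_3. Error position i = 3.
  Consistency check: S_2/S_1 = 6·1 = 6 ≡ 6 = α_err ✓ (single-error assumption holds).
Step 4: error magnitude e = S_0/v_3 = S_0·∏_{j≠3}(α_3 − α_j) = 2·9 = 18 ≡ 7 (mod 11).
Step 5: correct position 3: c_3 = r_3 − e = 5 − 7 ≡ 9 (mod 11). Hence c = [1, 7, 9, 8, 5].
  Check: interpolating c through the α_i gives m(x) = 4 + 10·x (degree < 2) with m(α_i) = c_i for every i, so c is indeed a codeword.


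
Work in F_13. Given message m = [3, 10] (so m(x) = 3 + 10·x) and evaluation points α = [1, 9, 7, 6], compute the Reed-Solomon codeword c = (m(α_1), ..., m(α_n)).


c = [0, 2, 8, 11]

Message polynomial: m(x) = 3 + 10·x (mod 13).
For each evaluation point α_i, compute m(α_i) mod 13:
  α_1 = 1: Horner steps 10 → 0, so m(1) = 0.
  α_2 = 9: Horner steps 10 → 2, so m(9) = 2.
  α_3 = 7: Horner steps 10 → 8, so m(7) = 8.
  α_4 = 6: Horner steps 10 → 11, so m(6) = 11.
Codeword c = [0, 2, 8, 11] ∈ F_13^4.


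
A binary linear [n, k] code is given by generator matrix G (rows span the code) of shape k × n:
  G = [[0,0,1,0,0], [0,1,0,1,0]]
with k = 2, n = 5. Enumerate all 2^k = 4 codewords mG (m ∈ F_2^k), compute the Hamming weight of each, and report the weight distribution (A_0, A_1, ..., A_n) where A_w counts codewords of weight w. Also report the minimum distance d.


Weight distribution: A_0 = 1, A_1 = 1, A_2 = 1, A_3 = 1. Minimum distance d = 1.

Enumerate all 2^2 = 4 messages m ∈ F_2^2.
For each, compute codeword c = mG in F_2^5, then tally its weight.
  m = 00 → c = 00000, weight = 0.
  m = 10 → c = 00100, weight = 1.
  m = 01 → c = 01010, weight = 2.
  m = 11 → c = 01110, weight = 3.
Tally weights:
  weight 0: 1 codewords.
  weight 1: 1 codewords.
  weight 2: 1 codewords.
  weight 3: 1 codewords.
Minimum distance d = smallest w > 0 with A_w > 0 = 1.
Sanity: Σ A_w = 4 = 2^2 = 4 ✓.


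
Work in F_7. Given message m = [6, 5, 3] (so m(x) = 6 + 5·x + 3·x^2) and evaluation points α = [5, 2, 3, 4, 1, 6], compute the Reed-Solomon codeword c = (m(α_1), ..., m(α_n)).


c = [1, 0, 6, 4, 0, 4]

Message polynomial: m(x) = 6 + 5·x + 3·x^2 (mod 7).
For each evaluation point α_i, compute m(α_i) mod 7:
  α_1 = 5: Horner steps 3 → 6 → 1, so m(5) = 1.
  α_2 = 2: Horner steps 3 → 4 → 0, so m(2) = 0.
  α_3 = 3: Horner steps 3 → 0 → 6, so m(3) = 6.
  α_4 = 4: Horner steps 3 → 3 → 4, so m(4) = 4.
  α_5 = 1: Horner steps 3 → 1 → 0, so m(1) = 0.
  α_6 = 6: Horner steps 3 → 2 → 4, so m(6) = 4.
Codeword c = [1, 0, 6, 4, 0, 4] ∈ F_7^6.


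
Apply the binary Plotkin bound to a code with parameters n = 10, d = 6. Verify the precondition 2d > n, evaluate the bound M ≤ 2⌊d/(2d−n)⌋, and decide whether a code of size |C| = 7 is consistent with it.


Plotkin bound M ≤ 6; given |C| = 7 > bound (violated).

Check applicability: 2d = 12, n = 10.
2d − n = 2 > 0, so Plotkin applies.
Compute d/(2d−n) = 6/2 ≈ 3.0000.
⌊d/(2d−n)⌋ = 3.
Plotkin bound: M ≤ 2·3 = 6.
Given |C| = 7, check: VIOLATED.
This |C| is above the Plotkin bound, so no binary code with n = 10, d = 6 and 7 codewords exists.


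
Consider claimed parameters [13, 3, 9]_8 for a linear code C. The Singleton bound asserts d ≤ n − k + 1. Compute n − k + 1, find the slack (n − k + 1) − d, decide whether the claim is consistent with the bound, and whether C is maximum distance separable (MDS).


Singleton RHS = n − k + 1 = 11, slack = 2, bound satisfied, not MDS.

Singleton bound: d ≤ n − k + 1.
Here n = 13, k = 3, so n − k + 1 = 11.
Given d = 9, check d ≤ 11: YES.
Slack = (n − k + 1) − d = 2.
The code is NOT MDS (slack = 2 > 0).
Description: the claimed parameters are [13, 3, 9]_8; such a code would be non-MDS.


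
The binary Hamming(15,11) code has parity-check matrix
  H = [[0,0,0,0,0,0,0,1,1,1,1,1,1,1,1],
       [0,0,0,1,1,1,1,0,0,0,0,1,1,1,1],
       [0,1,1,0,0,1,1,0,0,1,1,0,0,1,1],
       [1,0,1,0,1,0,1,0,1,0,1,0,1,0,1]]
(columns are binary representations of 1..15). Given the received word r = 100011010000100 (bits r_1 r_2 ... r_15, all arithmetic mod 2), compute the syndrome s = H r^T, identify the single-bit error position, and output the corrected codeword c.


s = (0, 1, 1, 1)^T, error position = 7, corrected codeword c = 100011110000100

Compute s = H r^T mod 2 one row at a time:
  s_1 = 1 + 0 + 0 + 0 + 0 + 1 + 0 + 0 = 2 ≡ 0 (mod 2).
  s_2 = 0 + 1 + 1 + 0 + 0 + 1 + 0 + 0 = 3 ≡ 1 (mod 2).
  s_3 = 0 + 0 + 1 + 0 + 0 + 0 + 0 + 0 = 1 ≡ 1 (mod 2).
  s_4 = 1 + 0 + 1 + 0 + 0 + 0 + 1 + 0 = 3 ≡ 1 (mod 2).
s = (0, 1, 1, 1)^T — this equals column 7 of H (binary 0111), so error is at position 7.
Correct: flip bit 7 of r = 100011010000100 to get c = 100011110000100.


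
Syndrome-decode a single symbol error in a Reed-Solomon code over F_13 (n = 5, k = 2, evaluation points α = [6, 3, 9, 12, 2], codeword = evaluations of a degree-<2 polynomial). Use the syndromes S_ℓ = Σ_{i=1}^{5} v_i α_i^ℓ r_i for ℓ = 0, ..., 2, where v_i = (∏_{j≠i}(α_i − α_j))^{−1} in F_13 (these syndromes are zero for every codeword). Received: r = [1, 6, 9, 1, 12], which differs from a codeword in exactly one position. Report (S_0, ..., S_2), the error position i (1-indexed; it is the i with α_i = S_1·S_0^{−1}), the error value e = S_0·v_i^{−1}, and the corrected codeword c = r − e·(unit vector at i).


S = (11, 2, 11), error at position 4, error magnitude e = 10, c = [1, 6, 9, 4, 12].

Step 1: column multipliers v_i = (∏_{j≠i}(α_i − α_j))^{−1} mod 13.
  i = 1 (α = 6): (6−3)(6−9)(6−12)(6−2) = 3·(−3)·(−6)·4 = 216 ≡ 8, so v_1 = 8^{−1} = 5 (mod 13).
  i = 2 (α = 3): (3−6)(3−9)(3−12)(3−2) = (−3)·(−6)·(−9)·1 = −162 ≡ 7, so v_2 = 7^{−1} = 2 (mod 13).
  i = 3 (α = 9): (9−6)(9−3)(9−12)(9−2) = 3·6·(−3)·7 = −378 ≡ 12, so v_3 = 12^{−1} = 12 (mod 13).
  i = 4 (α = 12): (12−6)(12−3)(12−9)(12−2) = 6·9·3·10 = 1620 ≡ 8, so v_4 = 8^{−1} = 5 (mod 13).
  i = 5 (α = 2): (2−6)(2−3)(2−9)(2−12) = (−4)·(−1)·(−7)·(−10) = 280 ≡ 7, so v_5 = 7^{−1} = 2 (mod 13).
  v = [5, 2, 12, 5, 2].
Step 2: syndromes of r = [1, 6, 9, 1, 12] (all sums mod 13).
  S_0 = Σ v_i r_i = 5·1 + 2·6 + 12·9 + 5·1 + 2·12 = 154 ≡ 11.
  S_1 = Σ v_i α_i r_i = 5·6·1 + 2·3·6 + 12·9·9 + 5·12·1 + 2·2·12 = 1146 ≡ 2.
  α_i^2 mod 13 = [10, 9, 3, 1, 4].
  S_2 = Σ v_i α_i^2 r_i = 5·10·1 + 2·9·6 + 12·3·9 + 5·1·1 + 2·4·12 = 583 ≡ 11.
  S = (11, 2, 11) ≠ 0, so r is not a codeword (an error is present).
Step 3: locate the error. For a single error e at position i, S_ℓ = v_i·e·α_i^ℓ, so α_err = S_1/S_0.
  S_0^{−1} = 11^{−1} = 6 (mod 13), so α_err = 2·6 = 12 ≡ 12 = α_4. Error position i = 4.
  Consistency check: S_2/S_1 = 11·7 = 77 ≡ 12 = α_err ✓ (single-error assumption holds).
Step 4: error magnitude e = S_0/v_4 = S_0·∏_{j≠4}(α_4 − α_j) = 11·8 = 88 ≡ 10 (mod 13).
Step 5: correct position 4: c_4 = r_4 − e = 1 − 10 ≡ 4 (mod 13). Hence c = [1, 6, 9, 4, 12].
  Check: interpolating c through the α_i gives m(x) = 11 + 7·x (degree < 2) with m(α_i) = c_i for every i, so c is indeed a codeword.


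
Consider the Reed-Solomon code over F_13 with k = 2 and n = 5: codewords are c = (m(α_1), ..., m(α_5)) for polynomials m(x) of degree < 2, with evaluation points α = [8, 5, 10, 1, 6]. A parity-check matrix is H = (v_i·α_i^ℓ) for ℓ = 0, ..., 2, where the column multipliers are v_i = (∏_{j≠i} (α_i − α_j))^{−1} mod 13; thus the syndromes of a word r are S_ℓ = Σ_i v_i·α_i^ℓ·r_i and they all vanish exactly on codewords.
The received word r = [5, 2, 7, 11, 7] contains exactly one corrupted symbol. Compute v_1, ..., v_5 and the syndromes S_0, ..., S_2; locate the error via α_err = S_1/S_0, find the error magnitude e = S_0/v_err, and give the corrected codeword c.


S = (4, 11, 1), error at position 5, error magnitude e = 4, c = [5, 2, 7, 11, 3].

Step 1: column multipliers v_i = (∏_{j≠i}(α_i − α_j))^{−1} mod 13.
  i = 1 (α = 8): (8−5)(8−10)(8−1)(8−6) = 3·(−2)·7·2 = −84 ≡ 7, so v_1 = 7^{−1} = 2 (mod 13).
  i = 2 (α = 5): (5−8)(5−10)(5−1)(5−6) = (−3)·(−5)·4·(−1) = −60 ≡ 5, so v_2 = 5^{−1} = 8 (mod 13).
  i = 3 (α = 10): (10−8)(10−5)(10−1)(10−6) = 2·5·9·4 = 360 ≡ 9, so v_3 = 9^{−1} = 3 (mod 13).
  i = 4 (α = 1): (1−8)(1−5)(1−10)(1−6) = (−7)·(−4)·(−9)·(−5) = 1260 ≡ 12, so v_4 = 12^{−1} = 12 (mod 13).
  i = 5 (α = 6): (6−8)(6−5)(6−10)(6−1) = (−2)·1·(−4)·5 = 40 ≡ 1, so v_5 = 1^{−1} = 1 (mod 13).
  v = [2, 8, 3, 12, 1].
Step 2: syndromes of r = [5, 2, 7, 11, 7] (all sums mod 13).
  S_0 = Σ v_i r_i = 2·5 + 8·2 + 3·7 + 12·11 + 1·7 = 186 ≡ 4.
  S_1 = Σ v_i α_i r_i = 2·8·5 + 8·5·2 + 3·10·7 + 12·1·11 + 1·6·7 = 544 ≡ 11.
  α_i^2 mod 13 = [12, 12, 9, 1, 10].
  S_2 = Σ v_i α_i^2 r_i = 2·12·5 + 8·12·2 + 3·9·7 + 12·1·11 + 1·10·7 = 703 ≡ 1.
  S = (4, 11, 1) ≠ 0, so r is not a codeword (an error is present).
Step 3: locate the error. For a single error e at position i, S_ℓ = v_i·e·α_i^ℓ, so α_err = S_1/S_0.
  S_0^{−1} = 4^{−1} = 10 (mod 13), so α_err = 11·10 = 110 ≡ 6 = α_5. Error position i = 5.
  Consistency check: S_2/S_1 = 1·6 = 6 ≡ 6 = α_err ✓ (single-error assumption holds).
Step 4: error magnitude e = S_0/v_5 = S_0·∏_{j≠5}(α_5 − α_j) = 4·1 = 4 ≡ 4 (mod 13).
Step 5: correct position 5: c_5 = r_5 − e = 7 − 4 ≡ 3 (mod 13). Hence c = [5, 2, 7, 11, 3].
  Check: interpolating c through the α_i gives m(x) = 10 + 1·x (degree < 2) with m(α_i) = c_i for every i, so c is indeed a codeword.


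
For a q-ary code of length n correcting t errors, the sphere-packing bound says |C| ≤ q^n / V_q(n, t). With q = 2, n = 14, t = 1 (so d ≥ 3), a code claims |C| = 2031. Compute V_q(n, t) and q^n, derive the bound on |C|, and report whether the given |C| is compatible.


V_q(n, t) = 15, q^n = 16384, Hamming bound = 1092, |C| = 2031 > bound (violated).

Step 1: Compute V_q(n, t) = Σ_{j=0}^1 C(n, j) (q−1)^j.
  j = 0: C(14,0)·(1)^0 = 1·1 = 1.
  j = 1: C(14,1)·(1)^1 = 14·1 = 14.
  V_q(n, t) = 1 + 14 = 15.
Step 2: q^n = 2^14 = 16384.
Step 3: Hamming bound ⌊q^n / V_q(n,t)⌋ = ⌊16384/15⌋ = 1092.
Step 4: Compare |C| = 2031 to 1092: violated.
The claimed |C| lies above the Hamming bound, so no 2-ary code of length 14 with d ≥ 3 can have 2031 codewords.


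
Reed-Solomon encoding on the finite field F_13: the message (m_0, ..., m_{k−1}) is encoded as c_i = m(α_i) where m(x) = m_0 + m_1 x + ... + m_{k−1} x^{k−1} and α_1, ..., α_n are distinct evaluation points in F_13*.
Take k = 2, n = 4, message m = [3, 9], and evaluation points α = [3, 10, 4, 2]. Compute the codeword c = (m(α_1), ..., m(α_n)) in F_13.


c = [4, 2, 0, 8]

Message polynomial: m(x) = 3 + 9·x (mod 13).
For each evaluation point α_i, compute m(α_i) mod 13:
  α_1 = 3: Horner steps 9 → 4, so m(3) = 4.
  α_2 = 10: Horner steps 9 → 2, so m(10) = 2.
  α_3 = 4: Horner steps 9 → 0, so m(4) = 0.
  α_4 = 2: Horner steps 9 → 8, so m(2) = 8.
Codeword c = [4, 2, 0, 8] ∈ F_13^4.


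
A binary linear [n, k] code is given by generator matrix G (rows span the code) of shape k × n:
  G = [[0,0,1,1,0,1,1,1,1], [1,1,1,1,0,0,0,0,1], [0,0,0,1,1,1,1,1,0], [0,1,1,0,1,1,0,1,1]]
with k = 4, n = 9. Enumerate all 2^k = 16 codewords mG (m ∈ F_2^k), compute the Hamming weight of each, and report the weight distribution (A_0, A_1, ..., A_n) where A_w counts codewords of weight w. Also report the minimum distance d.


Weight distribution: A_0 = 1, A_2 = 1, A_3 = 2, A_4 = 2, A_5 = 6, A_6 = 3, A_8 = 1. Minimum distance d = 2.

Enumerate all 2^4 = 16 messages m ∈ F_2^4.
For each, compute codeword c = mG in F_2^9, then tally its weight.
  m = 0000 → c = 000000000, weight = 0.
  m = 1000 → c = 001101111, weight = 6.
  m = 0100 → c = 111100001, weight = 5.
  m = 1100 → c = 110001110, weight = 5.
  m = 0010 → c = 000111110, weight = 5.
  m = 1010 → c = 001010001, weight = 3.
  m = 0110 → c = 111011111, weight = 8.
  m = 1110 → c = 110110000, weight = 4.
  m = 0001 → c = 011011011, weight = 6.
  m = 1001 → c = 010110100, weight = 4.
  m = 0101 → c = 100111010, weight = 5.
  m = 1101 → c = 101010101, weight = 5.
  m = 0011 → c = 011100101, weight = 5.
  m = 1011 → c = 010001010, weight = 3.
  m = 0111 → c = 100000100, weight = 2.
  m = 1111 → c = 101101011, weight = 6.
Tally weights:
  weight 0: 1 codewords.
  weight 2: 1 codewords.
  weight 3: 2 codewords.
  weight 4: 2 codewords.
  weight 5: 6 codewords.
  weight 6: 3 codewords.
  weight 8: 1 codewords.
Minimum distance d = smallest w > 0 with A_w > 0 = 2.
Sanity: Σ A_w = 16 = 2^4 = 16 ✓.


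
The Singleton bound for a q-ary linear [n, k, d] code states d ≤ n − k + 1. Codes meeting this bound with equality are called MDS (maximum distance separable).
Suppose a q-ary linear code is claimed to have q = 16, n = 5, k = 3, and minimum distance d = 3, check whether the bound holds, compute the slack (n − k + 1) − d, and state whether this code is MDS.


Singleton RHS = n − k + 1 = 3, slack = 0, bound satisfied, MDS.

Singleton bound: d ≤ n − k + 1.
Here n = 5, k = 3, so n − k + 1 = 3.
Given d = 3, check d ≤ 3: YES.
Slack = (n − k + 1) − d = 0.
The code is MDS (slack = 0).
Description: the claimed parameters are [5, 3, 3]_16; such a code would be MDS (meets Singleton bound).


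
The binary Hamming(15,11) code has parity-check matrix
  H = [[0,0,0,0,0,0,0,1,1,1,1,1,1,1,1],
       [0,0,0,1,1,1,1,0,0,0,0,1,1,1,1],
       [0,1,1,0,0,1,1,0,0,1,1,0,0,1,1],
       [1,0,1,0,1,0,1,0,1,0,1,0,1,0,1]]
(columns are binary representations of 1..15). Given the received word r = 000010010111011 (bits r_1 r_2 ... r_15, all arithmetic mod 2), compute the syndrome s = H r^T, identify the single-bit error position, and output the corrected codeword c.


s = (0, 0, 0, 1)^T, error position = 1, corrected codeword c = 100010010111011

Compute s = H r^T mod 2 one row at a time:
  s_1 = 1 + 0 + 1 + 1 + 1 + 0 + 1 + 1 = 6 ≡ 0 (mod 2).
  s_2 = 0 + 1 + 0 + 0 + 1 + 0 + 1 + 1 = 4 ≡ 0 (mod 2).
  s_3 = 0 + 0 + 0 + 0 + 1 + 1 + 1 + 1 = 4 ≡ 0 (mod 2).
  s_4 = 0 + 0 + 1 + 0 + 0 + 1 + 0 + 1 = 3 ≡ 1 (mod 2).
s = (0, 0, 0, 1)^T — this equals column 1 of H (binary 0001), so error is at position 1.
Correct: flip bit 1 of r = 000010010111011 to get c = 100010010111011.


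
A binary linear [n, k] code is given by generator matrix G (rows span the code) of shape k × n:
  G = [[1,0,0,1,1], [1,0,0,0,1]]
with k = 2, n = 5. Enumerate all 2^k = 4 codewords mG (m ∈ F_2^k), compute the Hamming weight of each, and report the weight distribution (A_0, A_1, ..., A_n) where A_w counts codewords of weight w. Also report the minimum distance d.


Weight distribution: A_0 = 1, A_1 = 1, A_2 = 1, A_3 = 1. Minimum distance d = 1.

Enumerate all 2^2 = 4 messages m ∈ F_2^2.
For each, compute codeword c = mG in F_2^5, then tally its weight.
  m = 00 → c = 00000, weight = 0.
  m = 10 → c = 10011, weight = 3.
  m = 01 → c = 10001, weight = 2.
  m = 11 → c = 00010, weight = 1.
Tally weights:
  weight 0: 1 codewords.
  weight 1: 1 codewords.
  weight 2: 1 codewords.
  weight 3: 1 codewords.
Minimum distance d = smallest w > 0 with A_w > 0 = 1.
Sanity: Σ A_w = 4 = 2^2 = 4 ✓.


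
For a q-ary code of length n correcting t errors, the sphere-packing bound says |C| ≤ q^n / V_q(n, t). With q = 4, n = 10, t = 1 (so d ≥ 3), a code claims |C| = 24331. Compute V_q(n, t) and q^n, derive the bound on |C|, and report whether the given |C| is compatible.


V_q(n, t) = 31, q^n = 1048576, Hamming bound = 33825, |C| = 24331 ≤ bound (satisfied).

Step 1: Compute V_q(n, t) = Σ_{j=0}^1 C(n, j) (q−1)^j.
  j = 0: C(10,0)·(3)^0 = 1·1 = 1.
  j = 1: C(10,1)·(3)^1 = 10·3 = 30.
  V_q(n, t) = 1 + 30 = 31.
Step 2: q^n = 4^10 = 1048576.
Step 3: Hamming bound ⌊q^n / V_q(n,t)⌋ = ⌊1048576/31⌋ = 33825.
Step 4: Compare |C| = 24331 to 33825: satisfied.
The claimed |C| lies below the Hamming bound.


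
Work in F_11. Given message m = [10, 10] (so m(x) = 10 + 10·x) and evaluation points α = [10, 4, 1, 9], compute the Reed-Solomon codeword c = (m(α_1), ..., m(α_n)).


c = [0, 6, 9, 1]

Message polynomial: m(x) = 10 + 10·x (mod 11).
For each evaluation point α_i, compute m(α_i) mod 11:
  α_1 = 10: Horner steps 10 → 0, so m(10) = 0.
  α_2 = 4: Horner steps 10 → 6, so m(4) = 6.
  α_3 = 1: Horner steps 10 → 9, so m(1) = 9.
  α_4 = 9: Horner steps 10 → 1, so m(9) = 1.
Codeword c = [0, 6, 9, 1] ∈ F_11^4.


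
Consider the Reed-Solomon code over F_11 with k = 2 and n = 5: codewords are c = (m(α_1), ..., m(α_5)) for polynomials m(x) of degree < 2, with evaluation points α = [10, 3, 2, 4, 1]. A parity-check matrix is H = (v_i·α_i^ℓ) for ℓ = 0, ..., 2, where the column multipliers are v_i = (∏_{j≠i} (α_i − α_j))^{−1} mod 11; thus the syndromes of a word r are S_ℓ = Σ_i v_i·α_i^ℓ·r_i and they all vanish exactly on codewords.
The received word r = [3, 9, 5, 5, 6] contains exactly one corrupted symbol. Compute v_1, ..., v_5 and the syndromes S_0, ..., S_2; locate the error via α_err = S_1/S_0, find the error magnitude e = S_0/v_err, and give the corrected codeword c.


S = (6, 1, 2), error at position 3, error magnitude e = 3, c = [3, 9, 2, 5, 6].

Step 1: column multipliers v_i = (∏_{j≠i}(α_i − α_j))^{−1} mod 11.
  i = 1 (α = 10): (10−3)(10−2)(10−4)(10−1) = 7·8·6·9 = 3024 ≡ 10, so v_1 = 10^{−1} = 10 (mod 11).
  i = 2 (α = 3): (3−10)(3−2)(3−4)(3−1) = (−7)·1·(−1)·2 = 14 ≡ 3, so v_2 = 3^{−1} = 4 (mod 11).
  i = 3 (α = 2): (2−10)(2−3)(2−4)(2−1) = (−8)·(−1)·(−2)·1 = −16 ≡ 6, so v_3 = 6^{−1} = 2 (mod 11).
  i = 4 (α = 4): (4−10)(4−3)(4−2)(4−1) = (−6)·1·2·3 = −36 ≡ 8, so v_4 = 8^{−1} = 7 (mod 11).
  i = 5 (α = 1): (1−10)(1−3)(1−2)(1−4) = (−9)·(−2)·(−1)·(−3) = 54 ≡ 10, so v_5 = 10^{−1} = 10 (mod 11).
  v = [10, 4, 2, 7, 10].
Step 2: syndromes of r = [3, 9, 5, 5, 6] (all sums mod 11).
  S_0 = Σ v_i r_i = 10·3 + 4·9 + 2·5 + 7·5 + 10·6 = 171 ≡ 6.
  S_1 = Σ v_i α_i r_i = 10·10·3 + 4·3·9 + 2·2·5 + 7·4·5 + 10·1·6 = 628 ≡ 1.
  α_i^2 mod 11 = [1, 9, 4, 5, 1].
  S_2 = Σ v_i α_i^2 r_i = 10·1·3 + 4·9·9 + 2·4·5 + 7·5·5 + 10·1·6 = 629 ≡ 2.
  S = (6, 1, 2) ≠ 0, so r is not a codeword (an error is present).
Step 3: locate the error. For a single error e at position i, S_ℓ = v_i·e·α_i^ℓ, so α_err = S_1/S_0.
  S_0^{−1} = 6^{−1} = 2 (mod 11), so α_err = 1·2 = 2 ≡ 2 = α_3. Error position i = 3.
  Consistency check: S_2/S_1 = 2·1 = 2 ≡ 2 = α_err ✓ (single-error assumption holds).
Step 4: error magnitude e = S_0/v_3 = S_0·∏_{j≠3}(α_3 − α_j) = 6·6 = 36 ≡ 3 (mod 11).
Step 5: correct position 3: c_3 = r_3 − e = 5 − 3 ≡ 2 (mod 11). Hence c = [3, 9, 2, 5, 6].
  Check: interpolating c through the α_i gives m(x) = 10 + 7·x (degree < 2) with m(α_i) = c_i for every i, so c is indeed a codeword.


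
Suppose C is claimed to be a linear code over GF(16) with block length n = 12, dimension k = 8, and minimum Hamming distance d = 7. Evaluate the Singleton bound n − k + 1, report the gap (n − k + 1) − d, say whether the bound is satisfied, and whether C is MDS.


Singleton RHS = n − k + 1 = 5, slack = -2, bound violated (no such code; not MDS).

Singleton bound: d ≤ n − k + 1.
Here n = 12, k = 8, so n − k + 1 = 5.
Given d = 7, check d ≤ 5: NO.
Slack = (n − k + 1) − d = -2.
The slack is negative: d = 7 exceeds n − k + 1 = 5 by 2, so the Singleton bound is violated and no linear [12, 8, 7]_16 code can exist. In particular it is not MDS (MDS requires d = n − k + 1 exactly).
Description: the claimed parameters are [12, 8, 7]_16; such a code would be impossible (violates the Singleton bound).


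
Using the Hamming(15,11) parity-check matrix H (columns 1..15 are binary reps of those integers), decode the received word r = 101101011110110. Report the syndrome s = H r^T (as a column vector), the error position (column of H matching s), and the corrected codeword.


s = (0, 0, 1, 1)^T, error position = 3, corrected codeword c = 100101011110110

Compute s = H r^T mod 2 one row at a time:
  s_1 = 1 + 1 + 1 + 1 + 0 + 1 + 1 + 0 = 6 ≡ 0 (mod 2).
  s_2 = 1 + 0 + 1 + 0 + 0 + 1 + 1 + 0 = 4 ≡ 0 (mod 2).
  s_3 = 0 + 1 + 1 + 0 + 1 + 1 + 1 + 0 = 5 ≡ 1 (mod 2).
  s_4 = 1 + 1 + 0 + 0 + 1 + 1 + 1 + 0 = 5 ≡ 1 (mod 2).
s = (0, 0, 1, 1)^T — this equals column 3 of H (binary 0011), so error is at position 3.
Correct: flip bit 3 of r = 101101011110110 to get c = 100101011110110.


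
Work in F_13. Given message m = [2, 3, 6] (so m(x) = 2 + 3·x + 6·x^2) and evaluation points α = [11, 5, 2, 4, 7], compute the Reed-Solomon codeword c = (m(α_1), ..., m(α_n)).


c = [7, 11, 6, 6, 5]

Message polynomial: m(x) = 2 + 3·x + 6·x^2 (mod 13).
For each evaluation point α_i, compute m(α_i) mod 13:
  α_1 = 11: Horner steps 6 → 4 → 7, so m(11) = 7.
  α_2 = 5: Horner steps 6 → 7 → 11, so m(5) = 11.
  α_3 = 2: Horner steps 6 → 2 → 6, so m(2) = 6.
  α_4 = 4: Horner steps 6 → 1 → 6, so m(4) = 6.
  α_5 = 7: Horner steps 6 → 6 → 5, so m(7) = 5.
Codeword c = [7, 11, 6, 6, 5] ∈ F_13^5.


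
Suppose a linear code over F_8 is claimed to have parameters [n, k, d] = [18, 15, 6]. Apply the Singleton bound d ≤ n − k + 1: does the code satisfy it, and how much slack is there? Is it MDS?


Singleton RHS = n − k + 1 = 4, slack = -2, bound violated (no such code; not MDS).

Singleton bound: d ≤ n − k + 1.
Here n = 18, k = 15, so n − k + 1 = 4.
Given d = 6, check d ≤ 4: NO.
Slack = (n − k + 1) − d = -2.
The slack is negative: d = 6 exceeds n − k + 1 = 4 by 2, so the Singleton bound is violated and no linear [18, 15, 6]_8 code can exist. In particular it is not MDS (MDS requires d = n − k + 1 exactly).
Description: the claimed parameters are [18, 15, 6]_8; such a code would be impossible (violates the Singleton bound).


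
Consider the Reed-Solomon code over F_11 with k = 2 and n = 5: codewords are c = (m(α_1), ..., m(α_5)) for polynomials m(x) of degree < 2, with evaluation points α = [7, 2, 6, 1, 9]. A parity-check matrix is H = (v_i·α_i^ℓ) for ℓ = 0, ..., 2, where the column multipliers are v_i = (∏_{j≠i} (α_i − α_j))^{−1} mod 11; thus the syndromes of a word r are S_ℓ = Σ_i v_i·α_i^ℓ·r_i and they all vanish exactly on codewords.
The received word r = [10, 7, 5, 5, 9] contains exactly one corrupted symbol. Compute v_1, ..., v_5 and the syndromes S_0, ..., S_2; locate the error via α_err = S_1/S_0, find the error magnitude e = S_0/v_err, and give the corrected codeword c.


S = (4, 4, 4), error at position 4, error magnitude e = 3, c = [10, 7, 5, 2, 9].

Step 1: column multipliers v_i = (∏_{j≠i}(α_i − α_j))^{−1} mod 11.
  i = 1 (α = 7): (7−2)(7−6)(7−1)(7−9) = 5·1·6·(−2) = −60 ≡ 6, so v_1 = 6^{−1} = 2 (mod 11).
  i = 2 (α = 2): (2−7)(2−6)(2−1)(2−9) = (−5)·(−4)·1·(−7) = −140 ≡ 3, so v_2 = 3^{−1} = 4 (mod 11).
  i = 3 (α = 6): (6−7)(6−2)(6−1)(6−9) = (−1)·4·5·(−3) = 60 ≡ 5, so v_3 = 5^{−1} = 9 (mod 11).
  i = 4 (α = 1): (1−7)(1−2)(1−6)(1−9) = (−6)·(−1)·(−5)·(−8) = 240 ≡ 9, so v_4 = 9^{−1} = 5 (mod 11).
  i = 5 (α = 9): (9−7)(9−2)(9−6)(9−1) = 2·7·3·8 = 336 ≡ 6, so v_5 = 6^{−1} = 2 (mod 11).
  v = [2, 4, 9, 5, 2].
Step 2: syndromes of r = [10, 7, 5, 5, 9] (all sums mod 11).
  S_0 = Σ v_i r_i = 2·10 + 4·7 + 9·5 + 5·5 + 2·9 = 136 ≡ 4.
  S_1 = Σ v_i α_i r_i = 2·7·10 + 4·2·7 + 9·6·5 + 5·1·5 + 2·9·9 = 653 ≡ 4.
  α_i^2 mod 11 = [5, 4, 3, 1, 4].
  S_2 = Σ v_i α_i^2 r_i = 2·5·10 + 4·4·7 + 9·3·5 + 5·1·5 + 2·4·9 = 444 ≡ 4.
  S = (4, 4, 4) ≠ 0, so r is not a codeword (an error is present).
Step 3: locate the error. For a single error e at position i, S_ℓ = v_i·e·α_i^ℓ, so α_err = S_1/S_0.
  S_0^{−1} = 4^{−1} = 3 (mod 11), so α_err = 4·3 = 12 ≡ 1 = α_4. Error position i = 4.
  Consistency check: S_2/S_1 = 4·3 = 12 ≡ 1 = α_err ✓ (single-error assumption holds).
Step 4: error magnitude e = S_0/v_4 = S_0·∏_{j≠4}(α_4 − α_j) = 4·9 = 36 ≡ 3 (mod 11).
Step 5: correct position 4: c_4 = r_4 − e = 5 − 3 ≡ 2 (mod 11). Hence c = [10, 7, 5, 2, 9].
  Check: interpolating c through the α_i gives m(x) = 8 + 5·x (degree < 2) with m(α_i) = c_i for every i, so c is indeed a codeword.


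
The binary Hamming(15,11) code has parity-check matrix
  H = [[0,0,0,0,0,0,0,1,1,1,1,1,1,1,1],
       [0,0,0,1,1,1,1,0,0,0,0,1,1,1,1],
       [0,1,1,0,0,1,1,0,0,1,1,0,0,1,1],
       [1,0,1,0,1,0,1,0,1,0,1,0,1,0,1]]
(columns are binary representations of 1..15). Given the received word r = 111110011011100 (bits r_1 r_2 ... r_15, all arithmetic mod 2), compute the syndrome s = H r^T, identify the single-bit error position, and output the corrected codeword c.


s = (1, 0, 1, 0)^T, error position = 10, corrected codeword c = 111110011111100

Compute s = H r^T mod 2 one row at a time:
  s_1 = 1 + 1 + 0 + 1 + 1 + 1 + 0 + 0 = 5 ≡ 1 (mod 2).
  s_2 = 1 + 1 + 0 + 0 + 1 + 1 + 0 + 0 = 4 ≡ 0 (mod 2).
  s_3 = 1 + 1 + 0 + 0 + 0 + 1 + 0 + 0 = 3 ≡ 1 (mod 2).
  s_4 = 1 + 1 + 1 + 0 + 1 + 1 + 1 + 0 = 6 ≡ 0 (mod 2).
s = (1, 0, 1, 0)^T — this equals column 10 of H (binary 1010), so error is at position 10.
Correct: flip bit 10 of r = 111110011011100 to get c = 111110011111100.


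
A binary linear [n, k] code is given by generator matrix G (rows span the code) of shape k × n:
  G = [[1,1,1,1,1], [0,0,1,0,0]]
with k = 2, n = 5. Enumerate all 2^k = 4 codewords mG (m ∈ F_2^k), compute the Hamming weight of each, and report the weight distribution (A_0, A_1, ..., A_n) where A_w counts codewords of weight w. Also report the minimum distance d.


Weight distribution: A_0 = 1, A_1 = 1, A_4 = 1, A_5 = 1. Minimum distance d = 1.

Enumerate all 2^2 = 4 messages m ∈ F_2^2.
For each, compute codeword c = mG in F_2^5, then tally its weight.
  m = 00 → c = 00000, weight = 0.
  m = 10 → c = 11111, weight = 5.
  m = 01 → c = 00100, weight = 1.
  m = 11 → c = 11011, weight = 4.
Tally weights:
  weight 0: 1 codewords.
  weight 1: 1 codewords.
  weight 4: 1 codewords.
  weight 5: 1 codewords.
Minimum distance d = smallest w > 0 with A_w > 0 = 1.
Sanity: Σ A_w = 4 = 2^2 = 4 ✓.


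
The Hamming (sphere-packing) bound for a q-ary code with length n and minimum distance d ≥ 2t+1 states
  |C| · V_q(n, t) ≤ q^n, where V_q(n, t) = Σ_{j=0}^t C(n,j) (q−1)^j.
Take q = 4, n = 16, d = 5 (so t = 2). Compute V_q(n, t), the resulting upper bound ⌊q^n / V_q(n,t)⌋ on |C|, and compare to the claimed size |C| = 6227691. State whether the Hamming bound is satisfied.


V_q(n, t) = 1129, q^n = 4294967296, Hamming bound = 3804222, |C| = 6227691 > bound (violated).

Step 1: Compute V_q(n, t) = Σ_{j=0}^2 C(n, j) (q−1)^j.
  j = 0: C(16,0)·(3)^0 = 1·1 = 1.
  j = 1: C(16,1)·(3)^1 = 16·3 = 48.
  j = 2: C(16,2)·(3)^2 = 120·9 = 1080.
  V_q(n, t) = 1 + 48 + 1080 = 1129.
Step 2: q^n = 4^16 = 4294967296.
Step 3: Hamming bound ⌊q^n / V_q(n,t)⌋ = ⌊4294967296/1129⌋ = 3804222.
Step 4: Compare |C| = 6227691 to 3804222: violated.
The claimed |C| lies above the Hamming bound, so no 4-ary code of length 16 with d ≥ 5 can have 6227691 codewords.


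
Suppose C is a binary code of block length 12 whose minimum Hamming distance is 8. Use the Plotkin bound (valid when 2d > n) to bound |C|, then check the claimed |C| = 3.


Plotkin bound M ≤ 4; given |C| = 3 ≤ bound (satisfied).

Check applicability: 2d = 16, n = 12.
2d − n = 4 > 0, so Plotkin applies.
Compute d/(2d−n) = 8/4 ≈ 2.0000.
⌊d/(2d−n)⌋ = 2.
Plotkin bound: M ≤ 2·2 = 4.
Given |C| = 3, check: satisfied.
This |C| is below the Plotkin bound.


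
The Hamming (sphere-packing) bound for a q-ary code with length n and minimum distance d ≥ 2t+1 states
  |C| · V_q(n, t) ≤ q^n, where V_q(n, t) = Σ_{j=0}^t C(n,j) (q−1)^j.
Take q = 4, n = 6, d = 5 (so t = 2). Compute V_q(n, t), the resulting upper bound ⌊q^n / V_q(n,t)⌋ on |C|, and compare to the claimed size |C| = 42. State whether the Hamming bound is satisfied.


V_q(n, t) = 154, q^n = 4096, Hamming bound = 26, |C| = 42 > bound (violated).

Step 1: Compute V_q(n, t) = Σ_{j=0}^2 C(n, j) (q−1)^j.
  j = 0: C(6,0)·(3)^0 = 1·1 = 1.
  j = 1: C(6,1)·(3)^1 = 6·3 = 18.
  j = 2: C(6,2)·(3)^2 = 15·9 = 135.
  V_q(n, t) = 1 + 18 + 135 = 154.
Step 2: q^n = 4^6 = 4096.
Step 3: Hamming bound ⌊q^n / V_q(n,t)⌋ = ⌊4096/154⌋ = 26.
Step 4: Compare |C| = 42 to 26: violated.
The claimed |C| lies above the Hamming bound, so no 4-ary code of length 6 with d ≥ 5 can have 42 codewords.


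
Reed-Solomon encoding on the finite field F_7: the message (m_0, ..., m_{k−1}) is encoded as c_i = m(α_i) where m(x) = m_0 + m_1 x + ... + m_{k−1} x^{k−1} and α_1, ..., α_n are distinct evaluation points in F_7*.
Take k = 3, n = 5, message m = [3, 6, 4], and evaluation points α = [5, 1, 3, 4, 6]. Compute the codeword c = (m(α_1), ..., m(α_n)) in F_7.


c = [0, 6, 1, 0, 1]

Message polynomial: m(x) = 3 + 6·x + 4·x^2 (mod 7).
For each evaluation point α_i, compute m(α_i) mod 7:
  α_1 = 5: Horner steps 4 → 5 → 0, so m(5) = 0.
  α_2 = 1: Horner steps 4 → 3 → 6, so m(1) = 6.
  α_3 = 3: Horner steps 4 → 4 → 1, so m(3) = 1.
  α_4 = 4: Horner steps 4 → 1 → 0, so m(4) = 0.
  α_5 = 6: Horner steps 4 → 2 → 1, so m(6) = 1.
Codeword c = [0, 6, 1, 0, 1] ∈ F_7^5.


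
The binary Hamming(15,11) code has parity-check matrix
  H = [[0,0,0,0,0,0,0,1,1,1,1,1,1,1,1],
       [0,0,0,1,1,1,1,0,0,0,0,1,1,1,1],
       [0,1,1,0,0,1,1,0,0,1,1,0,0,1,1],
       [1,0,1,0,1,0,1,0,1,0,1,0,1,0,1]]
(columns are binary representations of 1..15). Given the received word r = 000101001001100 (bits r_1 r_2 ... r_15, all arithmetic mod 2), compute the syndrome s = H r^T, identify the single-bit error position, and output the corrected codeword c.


s = (1, 0, 1, 0)^T, error position = 10, corrected codeword c = 000101001101100

Compute s = H r^T mod 2 one row at a time:
  s_1 = 0 + 1 + 0 + 0 + 1 + 1 + 0 + 0 = 3 ≡ 1 (mod 2).
  s_2 = 1 + 0 + 1 + 0 + 1 + 1 + 0 + 0 = 4 ≡ 0 (mod 2).
  s_3 = 0 + 0 + 1 + 0 + 0 + 0 + 0 + 0 = 1 ≡ 1 (mod 2).
  s_4 = 0 + 0 + 0 + 0 + 1 + 0 + 1 + 0 = 2 ≡ 0 (mod 2).
s = (1, 0, 1, 0)^T — this equals column 10 of H (binary 1010), so error is at position 10.
Correct: flip bit 10 of r = 000101001001100 to get c = 000101001101100.


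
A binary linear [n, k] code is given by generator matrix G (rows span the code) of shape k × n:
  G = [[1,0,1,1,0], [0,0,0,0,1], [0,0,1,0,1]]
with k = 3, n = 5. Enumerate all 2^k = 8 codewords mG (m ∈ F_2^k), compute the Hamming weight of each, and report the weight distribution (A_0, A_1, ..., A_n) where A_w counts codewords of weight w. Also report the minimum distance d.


Weight distribution: A_0 = 1, A_1 = 2, A_2 = 2, A_3 = 2, A_4 = 1. Minimum distance d = 1.

Enumerate all 2^3 = 8 messages m ∈ F_2^3.
For each, compute codeword c = mG in F_2^5, then tally its weight.
  m = 000 → c = 00000, weight = 0.
  m = 100 → c = 10110, weight = 3.
  m = 010 → c = 00001, weight = 1.
  m = 110 → c = 10111, weight = 4.
  m = 001 → c = 00101, weight = 2.
  m = 101 → c = 10011, weight = 3.
  m = 011 → c = 00100, weight = 1.
  m = 111 → c = 10010, weight = 2.
Tally weights:
  weight 0: 1 codewords.
  weight 1: 2 codewords.
  weight 2: 2 codewords.
  weight 3: 2 codewords.
  weight 4: 1 codewords.
Minimum distance d = smallest w > 0 with A_w > 0 = 1.
Sanity: Σ A_w = 8 = 2^3 = 8 ✓.


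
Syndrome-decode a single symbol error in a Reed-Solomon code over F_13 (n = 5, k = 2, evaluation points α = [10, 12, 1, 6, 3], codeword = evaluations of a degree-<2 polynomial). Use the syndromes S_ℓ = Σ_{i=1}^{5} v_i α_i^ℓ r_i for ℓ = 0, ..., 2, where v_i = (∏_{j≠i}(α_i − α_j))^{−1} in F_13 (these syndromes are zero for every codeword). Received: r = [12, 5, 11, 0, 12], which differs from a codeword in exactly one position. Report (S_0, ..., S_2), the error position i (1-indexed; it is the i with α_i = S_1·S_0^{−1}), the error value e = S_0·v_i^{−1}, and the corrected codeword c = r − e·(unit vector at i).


S = (5, 2, 6), error at position 5, error magnitude e = 8, c = [12, 5, 11, 0, 4].

Step 1: column multipliers v_i = (∏_{j≠i}(α_i − α_j))^{−1} mod 13.
  i = 1 (α = 10): (10−12)(10−1)(10−6)(10−3) = (−2)·9·4·7 = −504 ≡ 3, so v_1 = 3^{−1} = 9 (mod 13).
  i = 2 (α = 12): (12−10)(12−1)(12−6)(12−3) = 2·11·6·9 = 1188 ≡ 5, so v_2 = 5^{−1} = 8 (mod 13).
  i = 3 (α = 1): (1−10)(1−12)(1−6)(1−3) = (−9)·(−11)·(−5)·(−2) = 990 ≡ 2, so v_3 = 2^{−1} = 7 (mod 13).
  i = 4 (α = 6): (6−10)(6−12)(6−1)(6−3) = (−4)·(−6)·5·3 = 360 ≡ 9, so v_4 = 9^{−1} = 3 (mod 13).
  i = 5 (α = 3): (3−10)(3−12)(3−1)(3−6) = (−7)·(−9)·2·(−3) = −378 ≡ 12, so v_5 = 12^{−1} = 12 (mod 13).
  v = [9, 8, 7, 3, 12].
Step 2: syndromes of r = [12, 5, 11, 0, 12] (all sums mod 13).
  S_0 = Σ v_i r_i = 9·12 + 8·5 + 7·11 + 3·0 + 12·12 = 369 ≡ 5.
  S_1 = Σ v_i α_i r_i = 9·10·12 + 8·12·5 + 7·1·11 + 3·6·0 + 12·3·12 = 2069 ≡ 2.
  α_i^2 mod 13 = [9, 1, 1, 10, 9].
  S_2 = Σ v_i α_i^2 r_i = 9·9·12 + 8·1·5 + 7·1·11 + 3·10·0 + 12·9·12 = 2385 ≡ 6.
  S = (5, 2, 6) ≠ 0, so r is not a codeword (an error is present).
Step 3: locate the error. For a single error e at position i, S_ℓ = v_i·e·α_i^ℓ, so α_err = S_1/S_0.
  S_0^{−1} = 5^{−1} = 8 (mod 13), so α_err = 2·8 = 16 ≡ 3 = α_5. Error position i = 5.
  Consistency check: S_2/S_1 = 6·7 = 42 ≡ 3 = α_err ✓ (single-error assumption holds).
Step 4: error magnitude e = S_0/v_5 = S_0·∏_{j≠5}(α_5 − α_j) = 5·12 = 60 ≡ 8 (mod 13).
Step 5: correct position 5: c_5 = r_5 − e = 12 − 8 ≡ 4 (mod 13). Hence c = [12, 5, 11, 0, 4].
  Check: interpolating c through the α_i gives m(x) = 8 + 3·x (degree < 2) with m(α_i) = c_i for every i, so c is indeed a codeword.


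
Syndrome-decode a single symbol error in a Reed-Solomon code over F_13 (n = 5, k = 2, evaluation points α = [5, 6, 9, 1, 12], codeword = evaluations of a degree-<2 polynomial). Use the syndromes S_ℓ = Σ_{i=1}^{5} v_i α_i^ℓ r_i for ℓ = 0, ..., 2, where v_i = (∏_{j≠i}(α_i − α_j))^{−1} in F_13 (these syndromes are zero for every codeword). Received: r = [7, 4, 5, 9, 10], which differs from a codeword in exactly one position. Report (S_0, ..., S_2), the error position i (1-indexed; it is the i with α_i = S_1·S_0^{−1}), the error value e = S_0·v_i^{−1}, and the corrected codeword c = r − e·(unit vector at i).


S = (9, 2, 12), error at position 2, error magnitude e = 4, c = [7, 0, 5, 9, 10].

Step 1: column multipliers v_i = (∏_{j≠i}(α_i − α_j))^{−1} mod 13.
  i = 1 (α = 5): (5−6)(5−9)(5−1)(5−12) = (−1)·(−4)·4·(−7) = −112 ≡ 5, so v_1 = 5^{−1} = 8 (mod 13).
  i = 2 (α = 6): (6−5)(6−9)(6−1)(6−12) = 1·(−3)·5·(−6) = 90 ≡ 12, so v_2 = 12^{−1} = 12 (mod 13).
  i = 3 (α = 9): (9−5)(9−6)(9−1)(9−12) = 4·3·8·(−3) = −288 ≡ 11, so v_3 = 11^{−1} = 6 (mod 13).
  i = 4 (α = 1): (1−5)(1−6)(1−9)(1−12) = (−4)·(−5)·(−8)·(−11) = 1760 ≡ 5, so v_4 = 5^{−1} = 8 (mod 13).
  i = 5 (α = 12): (12−5)(12−6)(12−9)(12−1) = 7·6·3·11 = 1386 ≡ 8, so v_5 = 8^{−1} = 5 (mod 13).
  v = [8, 12, 6, 8, 5].
Step 2: syndromes of r = [7, 4, 5, 9, 10] (all sums mod 13).
  S_0 = Σ v_i r_i = 8·7 + 12·4 + 6·5 + 8·9 + 5·10 = 256 ≡ 9.
  S_1 = Σ v_i α_i r_i = 8·5·7 + 12·6·4 + 6·9·5 + 8·1·9 + 5·12·10 = 1510 ≡ 2.
  α_i^2 mod 13 = [12, 10, 3, 1, 1].
  S_2 = Σ v_i α_i^2 r_i = 8·12·7 + 12·10·4 + 6·3·5 + 8·1·9 + 5·1·10 = 1364 ≡ 12.
  S = (9, 2, 12) ≠ 0, so r is not a codeword (an error is present).
Step 3: locate the error. For a single error e at position i, S_ℓ = v_i·e·α_i^ℓ, so α_err = S_1/S_0.
  S_0^{−1} = 9^{−1} = 3 (mod 13), so α_err = 2·3 = 6 ≡ 6 = α_2. Error position i = 2.
  Consistency check: S_2/S_1 = 12·7 = 84 ≡ 6 = α_err ✓ (single-error assumption holds).
Step 4: error magnitude e = S_0/v_2 = S_0·∏_{j≠2}(α_2 − α_j) = 9·12 = 108 ≡ 4 (mod 13).
Step 5: correct position 2: c_2 = r_2 − e = 4 − 4 ≡ 0 (mod 13). Hence c = [7, 0, 5, 9, 10].
  Check: interpolating c through the α_i gives m(x) = 3 + 6·x (degree < 2) with m(α_i) = c_i for every i, so c is indeed a codeword.


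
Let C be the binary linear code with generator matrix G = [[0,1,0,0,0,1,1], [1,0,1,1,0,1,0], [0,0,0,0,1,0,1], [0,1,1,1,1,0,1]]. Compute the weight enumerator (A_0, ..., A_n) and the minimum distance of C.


Weight distribution: A_0 = 1, A_2 = 3, A_3 = 4, A_4 = 3, A_5 = 4, A_6 = 1. Minimum distance d = 2.

Enumerate all 2^4 = 16 messages m ∈ F_2^4.
For each, compute codeword c = mG in F_2^7, then tally its weight.
  m = 0000 → c = 0000000, weight = 0.
  m = 1000 → c = 0100011, weight = 3.
  m = 0100 → c = 1011010, weight = 4.
  m = 1100 → c = 1111001, weight = 5.
  m = 0010 → c = 0000101, weight = 2.
  m = 1010 → c = 0100110, weight = 3.
  m = 0110 → c = 1011111, weight = 6.
  m = 1110 → c = 1111100, weight = 5.
  m = 0001 → c = 0111101, weight = 5.
  m = 1001 → c = 0011110, weight = 4.
  m = 0101 → c = 1100111, weight = 5.
  m = 1101 → c = 1000100, weight = 2.
  m = 0011 → c = 0111000, weight = 3.
  m = 1011 → c = 0011011, weight = 4.
  m = 0111 → c = 1100010, weight = 3.
  m = 1111 → c = 1000001, weight = 2.
Tally weights:
  weight 0: 1 codewords.
  weight 2: 3 codewords.
  weight 3: 4 codewords.
  weight 4: 3 codewords.
  weight 5: 4 codewords.
  weight 6: 1 codewords.
Minimum distance d = smallest w > 0 with A_w > 0 = 2.
Sanity: Σ A_w = 16 = 2^4 = 16 ✓.


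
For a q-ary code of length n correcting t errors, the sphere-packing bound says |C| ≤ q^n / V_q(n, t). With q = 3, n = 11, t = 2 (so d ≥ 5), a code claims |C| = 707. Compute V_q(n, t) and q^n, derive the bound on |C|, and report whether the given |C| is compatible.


V_q(n, t) = 243, q^n = 177147, Hamming bound = 729, |C| = 707 ≤ bound (satisfied).

Step 1: Compute V_q(n, t) = Σ_{j=0}^2 C(n, j) (q−1)^j.
  j = 0: C(11,0)·(2)^0 = 1·1 = 1.
  j = 1: C(11,1)·(2)^1 = 11·2 = 22.
  j = 2: C(11,2)·(2)^2 = 55·4 = 220.
  V_q(n, t) = 1 + 22 + 220 = 243.
Step 2: q^n = 3^11 = 177147.
Step 3: Hamming bound ⌊q^n / V_q(n,t)⌋ = ⌊177147/243⌋ = 729.
Step 4: Compare |C| = 707 to 729: satisfied.
The claimed |C| lies below the Hamming bound.
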